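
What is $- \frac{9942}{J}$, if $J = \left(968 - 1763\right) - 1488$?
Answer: $\frac{3314}{761} \approx 4.3548$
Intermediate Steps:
$J = -2283$ ($J = -795 - 1488 = -2283$)
$- \frac{9942}{J} = - \frac{9942}{-2283} = \left(-9942\right) \left(- \frac{1}{2283}\right) = \frac{3314}{761}$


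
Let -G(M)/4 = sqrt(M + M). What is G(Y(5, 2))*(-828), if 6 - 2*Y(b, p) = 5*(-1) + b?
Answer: 3312*sqrt(6) ≈ 8112.7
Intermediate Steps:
Y(b, p) = 11/2 - b/2 (Y(b, p) = 3 - (5*(-1) + b)/2 = 3 - (-5 + b)/2 = 3 + (5/2 - b/2) = 11/2 - b/2)
G(M) = -4*sqrt(2)*sqrt(M) (G(M) = -4*sqrt(M + M) = -4*sqrt(2)*sqrt(M))
G(Y(5, 2))*(-828) = -4*sqrt(2)*sqrt(11/2 - 1/2*5)*(-828) = -4*sqrt(2)*sqrt(11/2 - 5/2)*(-828) = -4*sqrt(2)*sqrt(3)*(-828) = -4*sqrt(6)*(-828) = 3312*sqrt(6)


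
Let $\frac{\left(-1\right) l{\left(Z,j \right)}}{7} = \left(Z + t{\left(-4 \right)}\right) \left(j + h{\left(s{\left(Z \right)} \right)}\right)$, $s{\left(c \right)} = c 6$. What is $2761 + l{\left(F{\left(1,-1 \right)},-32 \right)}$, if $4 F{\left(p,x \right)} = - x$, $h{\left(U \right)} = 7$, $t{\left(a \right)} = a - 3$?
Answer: $\frac{6319}{4} \approx 1579.8$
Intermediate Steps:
$t{\left(a \right)} = -3 + a$
$s{\left(c \right)} = 6 c$
$F{\left(p,x \right)} = - \frac{x}{4}$ ($F{\left(p,x \right)} = \frac{\left(-1\right) x}{4} = - \frac{x}{4}$)
$l{\left(Z,j \right)} = - 7 \left(-7 + Z\right) \left(7 + j\right)$ ($l{\left(Z,j \right)} = - 7 \left(Z - 7\right) \left(j + 7\right) = - 7 \left(Z - 7\right) \left(7 + j\right) = - 7 \left(-7 + Z\right) \left(7 + j\right)$)
$2761 + l{\left(F{\left(1,-1 \right)},-32 \right)} = 2761 + \left(343 - 49 \left(\left(- \frac{1}{4}\right) \left(-1\right)\right) + 49 \left(-32\right) - 7 \left(\left(- \frac{1}{4}\right) \left(-1\right)\right) \left(-32\right)\right) = 2761 - \left(\frac{4949}{4} - 56\right) = 2761 + \left(343 - \frac{49}{4} - 1568 + 56\right) = 2761 - \frac{4725}{4} = \frac{6319}{4}$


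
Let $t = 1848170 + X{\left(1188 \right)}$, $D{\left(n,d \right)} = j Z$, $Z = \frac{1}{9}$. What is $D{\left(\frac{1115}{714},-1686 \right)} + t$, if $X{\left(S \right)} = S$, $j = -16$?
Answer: $\frac{16644206}{9} \approx 1.8494 \cdot 10^{6}$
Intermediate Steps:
$Z = \frac{1}{9} \approx 0.11111$
$D{\left(n,d \right)} = - \frac{16}{9}$ ($D{\left(n,d \right)} = \left(-16\right) \frac{1}{9} = - \frac{16}{9}$)
$t = 1849358$ ($t = 1848170 + 1188 = 1849358$)
$D{\left(\frac{1115}{714},-1686 \right)} + t = - \frac{16}{9} + 1849358 = \frac{16644206}{9}$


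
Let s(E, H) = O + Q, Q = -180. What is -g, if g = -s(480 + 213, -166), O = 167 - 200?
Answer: -213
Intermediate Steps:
O = -33
s(E, H) = -213 (s(E, H) = -33 - 180 = -213)
g = 213 (g = -1*(-213) = 213)
-g = -1*213 = -213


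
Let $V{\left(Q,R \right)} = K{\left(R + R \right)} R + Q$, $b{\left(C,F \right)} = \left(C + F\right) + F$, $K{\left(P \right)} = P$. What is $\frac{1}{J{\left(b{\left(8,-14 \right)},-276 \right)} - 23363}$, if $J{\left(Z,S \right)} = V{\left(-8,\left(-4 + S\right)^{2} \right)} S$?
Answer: $- \frac{1}{3392901141155} \approx -2.9473 \cdot 10^{-13}$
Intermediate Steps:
$b{\left(C,F \right)} = C + 2 F$
$V{\left(Q,R \right)} = Q + 2 R^{2}$ ($V{\left(Q,R \right)} = \left(R + R\right) R + Q = 2 R R + Q = 2 R^{2} + Q = Q + 2 R^{2}$)
$J{\left(Z,S \right)} = S \left(-8 + 2 \left(-4 + S\right)^{4}\right)$ ($J{\left(Z,S \right)} = \left(-8 + 2 \left(\left(-4 + S\right)^{2}\right)^{2}\right) S = \left(-8 + 2 \left(-4 + S\right)^{4}\right) S = S \left(-8 + 2 \left(-4 + S\right)^{4}\right)$)
$\frac{1}{J{\left(b{\left(8,-14 \right)},-276 \right)} - 23363} = \frac{1}{2 \left(-276\right) \left(-4 + \left(-4 - 276\right)^{4}\right) - 23363} = \frac{1}{2 \left(-276\right) \left(-4 + \left(-280\right)^{4}\right) - 23363} = \frac{1}{2 \left(-276\right) \left(-4 + 6146560000\right) - 23363} = \frac{1}{2 \left(-276\right) 6146559996 - 23363} = \frac{1}{-3392901117792 - 23363} = \frac{1}{-3392901141155} = - \frac{1}{3392901141155}$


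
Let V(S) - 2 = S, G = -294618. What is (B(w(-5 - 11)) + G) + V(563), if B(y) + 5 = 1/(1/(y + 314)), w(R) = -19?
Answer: -293763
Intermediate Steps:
V(S) = 2 + S
B(y) = 309 + y (B(y) = -5 + 1/(1/(y + 314)) = -5 + 1/(1/(314 + y)) = -5 + (314 + y) = 309 + y)
(B(w(-5 - 11)) + G) + V(563) = ((309 - 19) - 294618) + (2 + 563) = (290 - 294618) + 565 = -294328 + 565 = -293763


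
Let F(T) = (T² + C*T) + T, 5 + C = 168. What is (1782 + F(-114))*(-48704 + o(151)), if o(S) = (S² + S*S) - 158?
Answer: 12772680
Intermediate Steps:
C = 163 (C = -5 + 168 = 163)
o(S) = -158 + 2*S² (o(S) = (S² + S²) - 158 = 2*S² - 158 = -158 + 2*S²)
F(T) = T² + 164*T (F(T) = (T² + 163*T) + T = T² + 164*T)
(1782 + F(-114))*(-48704 + o(151)) = (1782 - 114*(164 - 114))*(-48704 + (-158 + 2*151²)) = (1782 - 114*50)*(-48704 + (-158 + 2*22801)) = (1782 - 5700)*(-48704 + (-158 + 45602)) = -3918*(-48704 + 45444) = -3918*(-3260) = 12772680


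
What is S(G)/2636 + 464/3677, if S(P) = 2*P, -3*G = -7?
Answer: 1860395/14538858 ≈ 0.12796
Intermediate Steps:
G = 7/3 (G = -1/3*(-7) = 7/3 ≈ 2.3333)
S(G)/2636 + 464/3677 = (2*(7/3))/2636 + 464/3677 = (14/3)*(1/2636) + 464*(1/3677) = 7/3954 + 464/3677 = 1860395/14538858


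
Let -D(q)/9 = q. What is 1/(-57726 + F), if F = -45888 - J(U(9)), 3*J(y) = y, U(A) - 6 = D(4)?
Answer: -1/103604 ≈ -9.6521e-6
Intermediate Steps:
D(q) = -9*q
U(A) = -30 (U(A) = 6 - 9*4 = 6 - 36 = -30)
J(y) = y/3
F = -45878 (F = -45888 - (-30)/3 = -45888 - 1*(-10) = -45888 + 10 = -45878)
1/(-57726 + F) = 1/(-57726 - 45878) = 1/(-103604) = -1/103604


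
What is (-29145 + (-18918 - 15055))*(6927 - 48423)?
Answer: 2619144528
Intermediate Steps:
(-29145 + (-18918 - 15055))*(6927 - 48423) = (-29145 - 33973)*(-41496) = -63118*(-41496) = 2619144528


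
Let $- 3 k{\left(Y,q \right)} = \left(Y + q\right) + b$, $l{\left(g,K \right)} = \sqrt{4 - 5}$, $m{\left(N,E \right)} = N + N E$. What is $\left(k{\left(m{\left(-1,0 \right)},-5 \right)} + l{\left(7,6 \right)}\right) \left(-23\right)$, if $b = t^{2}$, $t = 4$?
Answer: $\frac{230}{3} - 23 i \approx 76.667 - 23.0 i$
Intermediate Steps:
$m{\left(N,E \right)} = N + E N$
$b = 16$ ($b = 4^{2} = 16$)
$l{\left(g,K \right)} = i$ ($l{\left(g,K \right)} = \sqrt{-1} = i$)
$k{\left(Y,q \right)} = - \frac{16}{3} - \frac{Y}{3} - \frac{q}{3}$ ($k{\left(Y,q \right)} = - \frac{\left(Y + q\right) + 16}{3} = - \frac{16 + Y + q}{3} = - \frac{16}{3} - \frac{Y}{3} - \frac{q}{3}$)
$\left(k{\left(m{\left(-1,0 \right)},-5 \right)} + l{\left(7,6 \right)}\right) \left(-23\right) = \left(\left(- \frac{16}{3} - \frac{\left(-1\right) \left(1 + 0\right)}{3} - - \frac{5}{3}\right) + i\right) \left(-23\right) = \left(\left(- \frac{16}{3} - \frac{\left(-1\right) 1}{3} + \frac{5}{3}\right) + i\right) \left(-23\right) = \left(\left(- \frac{16}{3} - - \frac{1}{3} + \frac{5}{3}\right) + i\right) \left(-23\right) = \left(\left(- \frac{16}{3} + \frac{1}{3} + \frac{5}{3}\right) + i\right) \left(-23\right) = \left(- \frac{10}{3} + i\right) \left(-23\right) = \frac{230}{3} - 23 i$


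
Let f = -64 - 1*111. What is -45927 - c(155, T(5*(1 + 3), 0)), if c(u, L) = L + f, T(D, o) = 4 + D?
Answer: -45776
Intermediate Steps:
f = -175 (f = -64 - 111 = -175)
c(u, L) = -175 + L (c(u, L) = L - 175 = -175 + L)
-45927 - c(155, T(5*(1 + 3), 0)) = -45927 - (-175 + (4 + 5*(1 + 3))) = -45927 - (-175 + (4 + 5*4)) = -45927 - (-175 + (4 + 20)) = -45927 - (-175 + 24) = -45927 - 1*(-151) = -45927 + 151 = -45776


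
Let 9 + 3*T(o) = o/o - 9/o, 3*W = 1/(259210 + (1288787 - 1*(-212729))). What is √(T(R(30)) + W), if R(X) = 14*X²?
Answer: I*√364610876891959698/369752460 ≈ 1.6331*I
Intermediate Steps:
W = 1/5282178 (W = 1/(3*(259210 + (1288787 - 1*(-212729)))) = 1/(3*(259210 + (1288787 + 212729))) = 1/(3*(259210 + 1501516)) = (⅓)/1760726 = (⅓)*(1/1760726) = 1/5282178 ≈ 1.8932e-7)
T(o) = -8/3 - 3/o (T(o) = -3 + (o/o - 9/o)/3 = -3 + (1 - 9/o)/3 = -3 + (⅓ - 3/o) = -8/3 - 3/o)
√(T(R(30)) + W) = √((-8/3 - 3/(14*30²)) + 1/5282178) = √((-8/3 - 3/(14*900)) + 1/5282178) = √((-8/3 - 3/12600) + 1/5282178) = √((-8/3 - 3*1/12600) + 1/5282178) = √((-8/3 - 1/4200) + 1/5282178) = √(-11201/4200 + 1/5282178) = √(-9860945263/3697524600) = I*√364610876891959698/369752460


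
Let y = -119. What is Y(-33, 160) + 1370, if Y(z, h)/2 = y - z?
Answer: 1198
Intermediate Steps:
Y(z, h) = -238 - 2*z (Y(z, h) = 2*(-119 - z) = -238 - 2*z)
Y(-33, 160) + 1370 = (-238 - 2*(-33)) + 1370 = (-238 + 66) + 1370 = -172 + 1370 = 1198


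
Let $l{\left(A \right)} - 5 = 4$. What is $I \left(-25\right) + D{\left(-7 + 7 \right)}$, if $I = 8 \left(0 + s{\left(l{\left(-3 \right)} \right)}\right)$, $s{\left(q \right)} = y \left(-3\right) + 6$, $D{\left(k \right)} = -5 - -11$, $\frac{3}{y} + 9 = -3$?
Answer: $-1344$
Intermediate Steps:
$y = - \frac{1}{4}$ ($y = \frac{3}{-9 - 3} = \frac{3}{-12} = 3 \left(- \frac{1}{12}\right) = - \frac{1}{4} \approx -0.25$)
$l{\left(A \right)} = 9$ ($l{\left(A \right)} = 5 + 4 = 9$)
$D{\left(k \right)} = 6$ ($D{\left(k \right)} = -5 + 11 = 6$)
$s{\left(q \right)} = \frac{27}{4}$ ($s{\left(q \right)} = \left(- \frac{1}{4}\right) \left(-3\right) + 6 = \frac{3}{4} + 6 = \frac{27}{4}$)
$I = 54$ ($I = 8 \left(0 + \frac{27}{4}\right) = 8 \cdot \frac{27}{4} = 54$)
$I \left(-25\right) + D{\left(-7 + 7 \right)} = 54 \left(-25\right) + 6 = -1350 + 6 = -1344$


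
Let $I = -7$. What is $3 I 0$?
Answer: $0$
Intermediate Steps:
$3 I 0 = 3 \left(-7\right) 0 = \left(-21\right) 0 = 0$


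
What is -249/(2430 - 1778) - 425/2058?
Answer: -394771/670908 ≈ -0.58841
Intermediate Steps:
-249/(2430 - 1778) - 425/2058 = -249/652 - 425*1/2058 = -249*1/652 - 425/2058 = -249/652 - 425/2058 = -394771/670908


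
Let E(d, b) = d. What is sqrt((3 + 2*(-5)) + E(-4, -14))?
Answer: I*sqrt(11) ≈ 3.3166*I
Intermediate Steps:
sqrt((3 + 2*(-5)) + E(-4, -14)) = sqrt((3 + 2*(-5)) - 4) = sqrt((3 - 10) - 4) = sqrt(-7 - 4) = sqrt(-11) = I*sqrt(11)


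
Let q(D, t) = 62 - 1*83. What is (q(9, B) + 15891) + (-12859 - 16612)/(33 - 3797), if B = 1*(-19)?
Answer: 59764151/3764 ≈ 15878.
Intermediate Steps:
B = -19
q(D, t) = -21 (q(D, t) = 62 - 83 = -21)
(q(9, B) + 15891) + (-12859 - 16612)/(33 - 3797) = (-21 + 15891) + (-12859 - 16612)/(33 - 3797) = 15870 - 29471/(-3764) = 15870 - 29471*(-1/3764) = 15870 + 29471/3764 = 59764151/3764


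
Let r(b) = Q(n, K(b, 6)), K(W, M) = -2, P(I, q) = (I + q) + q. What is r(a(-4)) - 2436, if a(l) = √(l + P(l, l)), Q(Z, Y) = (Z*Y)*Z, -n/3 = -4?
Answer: -2724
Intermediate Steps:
n = 12 (n = -3*(-4) = 12)
P(I, q) = I + 2*q
Q(Z, Y) = Y*Z² (Q(Z, Y) = (Y*Z)*Z = Y*Z²)
a(l) = 2*√l (a(l) = √(l + (l + 2*l)) = √(l + 3*l) = √(4*l) = 2*√l)
r(b) = -288 (r(b) = -2*12² = -2*144 = -288)
r(a(-4)) - 2436 = -288 - 2436 = -2724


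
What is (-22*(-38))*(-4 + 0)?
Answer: -3344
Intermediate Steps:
(-22*(-38))*(-4 + 0) = 836*(-4) = -3344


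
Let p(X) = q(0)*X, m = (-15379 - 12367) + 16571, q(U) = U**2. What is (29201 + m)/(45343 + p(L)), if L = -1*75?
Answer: 18026/45343 ≈ 0.39755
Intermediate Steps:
L = -75
m = -11175 (m = -27746 + 16571 = -11175)
p(X) = 0 (p(X) = 0**2*X = 0*X = 0)
(29201 + m)/(45343 + p(L)) = (29201 - 11175)/(45343 + 0) = 18026/45343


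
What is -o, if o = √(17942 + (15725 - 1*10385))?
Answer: -√23282 ≈ -152.58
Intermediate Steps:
o = √23282 (o = √(17942 + (15725 - 10385)) = √(17942 + 5340) = √23282 ≈ 152.58)
-o = -√23282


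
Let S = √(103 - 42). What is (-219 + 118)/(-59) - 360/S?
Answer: 101/59 - 360*√61/61 ≈ -44.381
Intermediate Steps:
S = √61 ≈ 7.8102
(-219 + 118)/(-59) - 360/S = (-219 + 118)/(-59) - 360*√61/61 = -101*(-1/59) - 360*√61/61 = 101/59 - 360*√61/61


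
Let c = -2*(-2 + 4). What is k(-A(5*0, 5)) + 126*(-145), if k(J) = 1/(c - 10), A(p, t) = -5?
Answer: -255781/14 ≈ -18270.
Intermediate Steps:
c = -4 (c = -2*2 = -4)
k(J) = -1/14 (k(J) = 1/(-4 - 10) = 1/(-14) = -1/14)
k(-A(5*0, 5)) + 126*(-145) = -1/14 + 126*(-145) = -1/14 - 18270 = -255781/14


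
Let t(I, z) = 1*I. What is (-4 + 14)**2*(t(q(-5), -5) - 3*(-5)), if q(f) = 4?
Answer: 1900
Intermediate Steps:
t(I, z) = I
(-4 + 14)**2*(t(q(-5), -5) - 3*(-5)) = (-4 + 14)**2*(4 - 3*(-5)) = 10**2*(4 + 15) = 100*19 = 1900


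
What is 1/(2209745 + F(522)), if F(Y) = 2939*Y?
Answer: 1/3743903 ≈ 2.6710e-7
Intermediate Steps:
1/(2209745 + F(522)) = 1/(2209745 + 2939*522) = 1/(2209745 + 1534158) = 1/3743903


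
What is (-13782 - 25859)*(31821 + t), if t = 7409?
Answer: -1555116430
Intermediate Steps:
(-13782 - 25859)*(31821 + t) = (-13782 - 25859)*(31821 + 7409) = -39641*39230 = -1555116430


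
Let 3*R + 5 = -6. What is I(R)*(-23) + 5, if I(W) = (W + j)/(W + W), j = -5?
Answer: -244/11 ≈ -22.182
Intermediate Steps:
R = -11/3 (R = -5/3 + (1/3)*(-6) = -5/3 - 2 = -11/3 ≈ -3.6667)
I(W) = (-5 + W)/(2*W) (I(W) = (W - 5)/(W + W) = (-5 + W)/((2*W)) = (-5 + W)*(1/(2*W)) = (-5 + W)/(2*W))
I(R)*(-23) + 5 = ((-5 - 11/3)/(2*(-11/3)))*(-23) + 5 = ((1/2)*(-3/11)*(-26/3))*(-23) + 5 = (13/11)*(-23) + 5 = -299/11 + 5 = -244/11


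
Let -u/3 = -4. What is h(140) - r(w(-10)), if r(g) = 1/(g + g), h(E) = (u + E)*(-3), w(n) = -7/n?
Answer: -3197/7 ≈ -456.71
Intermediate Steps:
u = 12 (u = -3*(-4) = 12)
h(E) = -36 - 3*E (h(E) = (12 + E)*(-3) = -36 - 3*E)
r(g) = 1/(2*g)
h(140) - r(w(-10)) = (-36 - 3*140) - 1/(2*((-7/(-10)))) = (-36 - 420) - 1/(2*((-7*(-1/10)))) = -456 - 1/(2*7/10) = -456 - 10/(2*7) = -456 - 1*5/7 = -456 - 5/7 = -3197/7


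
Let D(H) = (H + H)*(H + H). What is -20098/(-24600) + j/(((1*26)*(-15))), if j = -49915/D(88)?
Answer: 2033538431/2476531200 ≈ 0.82112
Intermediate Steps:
D(H) = 4*H² (D(H) = (2*H)*(2*H) = 4*H²)
j = -49915/30976 (j = -49915/(4*88²) = -49915/(4*7744) = -49915/30976 ≈ -1.6114)
-20098/(-24600) + j/(((1*26)*(-15))) = -20098/(-24600) - 49915/(30976*((1*26)*(-15))) = -20098*(-1/24600) - 49915/(30976*(26*(-15))) = 10049/12300 - 49915/30976/(-390) = 10049/12300 - 49915/30976*(-1/390) = 10049/12300 + 9983/2416128 = 2033538431/2476531200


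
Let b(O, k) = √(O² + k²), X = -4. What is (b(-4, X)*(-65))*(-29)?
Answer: 7540*√2 ≈ 10663.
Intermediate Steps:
(b(-4, X)*(-65))*(-29) = (√((-4)² + (-4)²)*(-65))*(-29) = (√(16 + 16)*(-65))*(-29) = (√32*(-65))*(-29) = ((4*√2)*(-65))*(-29) = -260*√2*(-29) = 7540*√2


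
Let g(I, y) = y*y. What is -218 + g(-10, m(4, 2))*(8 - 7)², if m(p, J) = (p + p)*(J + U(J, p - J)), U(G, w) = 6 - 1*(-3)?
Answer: 7526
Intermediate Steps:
U(G, w) = 9 (U(G, w) = 6 + 3 = 9)
m(p, J) = 2*p*(9 + J) (m(p, J) = (p + p)*(J + 9) = (2*p)*(9 + J) = 2*p*(9 + J))
g(I, y) = y²
-218 + g(-10, m(4, 2))*(8 - 7)² = -218 + (2*4*(9 + 2))²*(8 - 7)² = -218 + (2*4*11)²*1² = -218 + 88²*1 = -218 + 7744*1 = -218 + 7744 = 7526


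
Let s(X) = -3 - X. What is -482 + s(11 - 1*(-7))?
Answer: -503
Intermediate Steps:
-482 + s(11 - 1*(-7)) = -482 + (-3 - (11 - 1*(-7))) = -482 + (-3 - (11 + 7)) = -482 + (-3 - 1*18) = -482 + (-3 - 18) = -482 - 21 = -503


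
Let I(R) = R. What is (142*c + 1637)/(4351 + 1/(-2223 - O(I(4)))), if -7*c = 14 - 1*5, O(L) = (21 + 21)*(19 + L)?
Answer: 32467209/97127366 ≈ 0.33427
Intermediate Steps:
O(L) = 798 + 42*L (O(L) = 42*(19 + L) = 798 + 42*L)
c = -9/7 (c = -(14 - 1*5)/7 = -(14 - 5)/7 = -1/7*9 = -9/7 ≈ -1.2857)
(142*c + 1637)/(4351 + 1/(-2223 - O(I(4)))) = (142*(-9/7) + 1637)/(4351 + 1/(-2223 - (798 + 42*4))) = (-1278/7 + 1637)/(4351 + 1/(-2223 - (798 + 168))) = 10181/(7*(4351 + 1/(-2223 - 1*966))) = 10181/(7*(4351 + 1/(-2223 - 966))) = 10181/(7*(4351 + 1/(-3189))) = 10181/(7*(4351 - 1/3189)) = 10181/(7*(13875338/3189)) = (10181/7)*(3189/13875338) = 32467209/97127366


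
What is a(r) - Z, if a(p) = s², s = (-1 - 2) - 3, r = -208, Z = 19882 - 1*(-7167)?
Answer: -27013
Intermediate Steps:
Z = 27049 (Z = 19882 + 7167 = 27049)
s = -6 (s = -3 - 3 = -6)
a(p) = 36 (a(p) = (-6)² = 36)
a(r) - Z = 36 - 1*27049 = 36 - 27049 = -27013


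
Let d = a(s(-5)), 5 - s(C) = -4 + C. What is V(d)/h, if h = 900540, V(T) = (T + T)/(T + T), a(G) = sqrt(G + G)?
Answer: 1/900540 ≈ 1.1104e-6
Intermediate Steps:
s(C) = 9 - C (s(C) = 5 - (-4 + C) = 5 + (4 - C) = 9 - C)
a(G) = sqrt(2)*sqrt(G) (a(G) = sqrt(2*G) = sqrt(2)*sqrt(G))
d = 2*sqrt(7) (d = sqrt(2)*sqrt(9 - 1*(-5)) = sqrt(2)*sqrt(9 + 5) = sqrt(2)*sqrt(14) = 2*sqrt(7) ≈ 5.2915)
V(T) = 1 (V(T) = (2*T)/((2*T)) = (2*T)*(1/(2*T)) = 1)
V(d)/h = 1/900540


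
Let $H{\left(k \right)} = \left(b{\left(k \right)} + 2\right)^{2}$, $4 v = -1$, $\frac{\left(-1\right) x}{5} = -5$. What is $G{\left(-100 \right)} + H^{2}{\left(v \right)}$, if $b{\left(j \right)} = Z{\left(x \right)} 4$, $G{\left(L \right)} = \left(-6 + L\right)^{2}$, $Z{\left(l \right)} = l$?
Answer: $108254452$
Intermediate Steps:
$x = 25$ ($x = \left(-5\right) \left(-5\right) = 25$)
$v = - \frac{1}{4}$ ($v = \frac{1}{4} \left(-1\right) = - \frac{1}{4} \approx -0.25$)
$b{\left(j \right)} = 100$ ($b{\left(j \right)} = 25 \cdot 4 = 100$)
$H{\left(k \right)} = 10404$ ($H{\left(k \right)} = \left(100 + 2\right)^{2} = 102^{2} = 10404$)
$G{\left(-100 \right)} + H^{2}{\left(v \right)} = \left(-6 - 100\right)^{2} + 10404^{2} = \left(-106\right)^{2} + 108243216 = 11236 + 108243216 = 108254452$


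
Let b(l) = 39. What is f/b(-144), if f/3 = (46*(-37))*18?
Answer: -30636/13 ≈ -2356.6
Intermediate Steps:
f = -91908 (f = 3*((46*(-37))*18) = 3*(-1702*18) = 3*(-30636) = -91908)
f/b(-144) = -91908/39 = -91908*1/39 = -30636/13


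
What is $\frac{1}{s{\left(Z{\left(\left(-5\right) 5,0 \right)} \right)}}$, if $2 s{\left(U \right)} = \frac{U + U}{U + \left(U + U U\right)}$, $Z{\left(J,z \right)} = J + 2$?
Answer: $-21$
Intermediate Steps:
$Z{\left(J,z \right)} = 2 + J$
$s{\left(U \right)} = \frac{U}{U^{2} + 2 U}$ ($s{\left(U \right)} = \frac{\left(U + U\right) \frac{1}{U + \left(U + U U\right)}}{2} = \frac{2 U \frac{1}{U + \left(U + U^{2}\right)}}{2} = \frac{2 U \frac{1}{U^{2} + 2 U}}{2} = \frac{U}{U^{2} + 2 U}$)
$\frac{1}{s{\left(Z{\left(\left(-5\right) 5,0 \right)} \right)}} = \frac{1}{\frac{1}{2 + \left(2 - 25\right)}} = \frac{1}{\frac{1}{2 - 23}} = \frac{1}{\frac{1}{-21}} = \frac{1}{- \frac{1}{21}} = -21$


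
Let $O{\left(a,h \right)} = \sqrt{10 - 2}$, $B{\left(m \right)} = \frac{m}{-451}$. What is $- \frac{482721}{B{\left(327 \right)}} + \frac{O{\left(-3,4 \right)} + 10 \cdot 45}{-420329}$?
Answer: $\frac{30502879110703}{45815861} - \frac{2 \sqrt{2}}{420329} \approx 6.6577 \cdot 10^{5}$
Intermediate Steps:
$B{\left(m \right)} = - \frac{m}{451}$ ($B{\left(m \right)} = m \left(- \frac{1}{451}\right) = - \frac{m}{451}$)
$O{\left(a,h \right)} = 2 \sqrt{2}$ ($O{\left(a,h \right)} = \sqrt{8} = 2 \sqrt{2}$)
$- \frac{482721}{B{\left(327 \right)}} + \frac{O{\left(-3,4 \right)} + 10 \cdot 45}{-420329} = - \frac{482721}{\left(- \frac{1}{451}\right) 327} + \frac{2 \sqrt{2} + 10 \cdot 45}{-420329} = - \frac{482721}{- \frac{327}{451}} + \left(2 \sqrt{2} + 450\right) \left(- \frac{1}{420329}\right) = \left(-482721\right) \left(- \frac{451}{327}\right) + \left(450 + 2 \sqrt{2}\right) \left(- \frac{1}{420329}\right) = \frac{72569057}{109} - \left(\frac{450}{420329} + \frac{2 \sqrt{2}}{420329}\right) = \frac{30502879110703}{45815861} - \frac{2 \sqrt{2}}{420329}$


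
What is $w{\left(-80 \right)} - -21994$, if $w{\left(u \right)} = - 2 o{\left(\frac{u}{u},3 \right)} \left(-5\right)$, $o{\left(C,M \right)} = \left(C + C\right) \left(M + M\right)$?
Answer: $22114$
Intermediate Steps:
$o{\left(C,M \right)} = 4 C M$ ($o{\left(C,M \right)} = 2 C 2 M = 4 C M$)
$w{\left(u \right)} = 120$ ($w{\left(u \right)} = - 2 \cdot 4 \frac{u}{u} 3 \left(-5\right) = - 2 \cdot 4 \cdot 1 \cdot 3 \left(-5\right) = \left(-2\right) 12 \left(-5\right) = \left(-24\right) \left(-5\right) = 120$)
$w{\left(-80 \right)} - -21994 = 120 - -21994 = 120 + 21994 = 22114$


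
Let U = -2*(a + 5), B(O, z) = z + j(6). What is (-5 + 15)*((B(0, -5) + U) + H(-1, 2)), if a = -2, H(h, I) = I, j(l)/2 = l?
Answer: 30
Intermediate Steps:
j(l) = 2*l
B(O, z) = 12 + z (B(O, z) = z + 2*6 = z + 12 = 12 + z)
U = -6 (U = -2*(-2 + 5) = -2*3 = -6)
(-5 + 15)*((B(0, -5) + U) + H(-1, 2)) = (-5 + 15)*(((12 - 5) - 6) + 2) = 10*((7 - 6) + 2) = 10*(1 + 2) = 10*3 = 30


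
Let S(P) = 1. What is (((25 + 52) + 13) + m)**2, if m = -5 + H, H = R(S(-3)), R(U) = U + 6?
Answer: 8464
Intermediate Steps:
R(U) = 6 + U
H = 7 (H = 6 + 1 = 7)
m = 2 (m = -5 + 7 = 2)
(((25 + 52) + 13) + m)**2 = (((25 + 52) + 13) + 2)**2 = ((77 + 13) + 2)**2 = (90 + 2)**2 = 92**2 = 8464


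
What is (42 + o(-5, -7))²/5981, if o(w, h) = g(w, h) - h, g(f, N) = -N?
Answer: 3136/5981 ≈ 0.52433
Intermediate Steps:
o(w, h) = -2*h (o(w, h) = -h - h = -2*h)
(42 + o(-5, -7))²/5981 = (42 - 2*(-7))²/5981 = (42 + 14)²*(1/5981) = 56²*(1/5981) = 3136*(1/5981) = 3136/5981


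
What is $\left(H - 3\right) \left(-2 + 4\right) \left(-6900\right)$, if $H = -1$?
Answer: $55200$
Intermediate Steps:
$\left(H - 3\right) \left(-2 + 4\right) \left(-6900\right) = \left(-1 - 3\right) \left(-2 + 4\right) \left(-6900\right) = \left(-4\right) 2 \left(-6900\right) = \left(-8\right) \left(-6900\right) = 55200$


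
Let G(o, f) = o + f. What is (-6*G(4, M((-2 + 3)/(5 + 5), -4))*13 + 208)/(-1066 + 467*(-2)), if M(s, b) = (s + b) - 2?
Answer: -1781/10000 ≈ -0.17810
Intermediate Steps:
M(s, b) = -2 + b + s (M(s, b) = (b + s) - 2 = -2 + b + s)
G(o, f) = f + o
(-6*G(4, M((-2 + 3)/(5 + 5), -4))*13 + 208)/(-1066 + 467*(-2)) = (-6*((-2 - 4 + (-2 + 3)/(5 + 5)) + 4)*13 + 208)/(-1066 + 467*(-2)) = (-6*((-2 - 4 + 1/10) + 4)*13 + 208)/(-1066 - 934) = (-6*((-2 - 4 + 1*(1/10)) + 4)*13 + 208)/(-2000) = (-6*((-2 - 4 + 1/10) + 4)*13 + 208)*(-1/2000) = (-6*(-59/10 + 4)*13 + 208)*(-1/2000) = (-6*(-19/10)*13 + 208)*(-1/2000) = ((57/5)*13 + 208)*(-1/2000) = (741/5 + 208)*(-1/2000) = (1781/5)*(-1/2000) = -1781/10000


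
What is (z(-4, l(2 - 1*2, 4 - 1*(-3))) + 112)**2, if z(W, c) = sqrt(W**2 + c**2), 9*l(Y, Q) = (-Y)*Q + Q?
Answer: (1008 + sqrt(1345))**2/81 ≈ 13473.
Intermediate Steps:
l(Y, Q) = Q/9 - Q*Y/9 (l(Y, Q) = ((-Y)*Q + Q)/9 = (-Q*Y + Q)/9 = (Q - Q*Y)/9 = Q/9 - Q*Y/9)
(z(-4, l(2 - 1*2, 4 - 1*(-3))) + 112)**2 = (sqrt((-4)**2 + ((4 - 1*(-3))*(1 - (2 - 1*2))/9)**2) + 112)**2 = (sqrt(16 + ((4 + 3)*(1 - (2 - 2))/9)**2) + 112)**2 = (sqrt(16 + ((1/9)*7*(1 - 1*0))**2) + 112)**2 = (sqrt(16 + ((1/9)*7*(1 + 0))**2) + 112)**2 = (sqrt(16 + ((1/9)*7*1)**2) + 112)**2 = (sqrt(16 + (7/9)**2) + 112)**2 = (sqrt(16 + 49/81) + 112)**2 = (sqrt(1345/81) + 112)**2 = (sqrt(1345)/9 + 112)**2 = (112 + sqrt(1345)/9)**2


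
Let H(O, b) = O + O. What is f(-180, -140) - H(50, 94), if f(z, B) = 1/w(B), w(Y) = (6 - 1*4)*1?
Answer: -199/2 ≈ -99.500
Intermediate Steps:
H(O, b) = 2*O
w(Y) = 2 (w(Y) = (6 - 4)*1 = 2*1 = 2)
f(z, B) = ½ (f(z, B) = 1/2 = ½)
f(-180, -140) - H(50, 94) = ½ - 2*50 = ½ - 1*100 = ½ - 100 = -199/2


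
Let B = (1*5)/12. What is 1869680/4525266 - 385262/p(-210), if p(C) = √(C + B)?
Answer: 934840/2262633 + 770524*I*√7545/2515 ≈ 0.41316 + 26612.0*I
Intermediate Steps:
B = 5/12 (B = 5*(1/12) = 5/12 ≈ 0.41667)
p(C) = √(5/12 + C) (p(C) = √(C + 5/12) = √(5/12 + C))
1869680/4525266 - 385262/p(-210) = 1869680/4525266 - 385262*6/√(15 + 36*(-210)) = 1869680*(1/4525266) - 385262*6/√(15 - 7560) = 934840/2262633 - 385262*(-2*I*√7545/2515) = 934840/2262633 - (-770524)*I*√7545/2515 = 934840/2262633 + 770524*I*√7545/2515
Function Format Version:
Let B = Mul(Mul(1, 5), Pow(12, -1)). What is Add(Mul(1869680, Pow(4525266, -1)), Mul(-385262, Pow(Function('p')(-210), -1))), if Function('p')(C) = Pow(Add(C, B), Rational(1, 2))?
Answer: Add(Rational(934840, 2262633), Mul(Rational(770524, 2515), I, Pow(7545, Rational(1, 2)))) ≈ Add(0.41316, Mul(26612., I))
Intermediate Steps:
B = Rational(5, 12) (B = Mul(5, Rational(1, 12)) = Rational(5, 12) ≈ 0.41667)
Function('p')(C) = Pow(Add(Rational(5, 12), C), Rational(1, 2)) (Function('p')(C) = Pow(Add(C, Rational(5, 12)), Rational(1, 2)) = Pow(Add(Rational(5, 12), C), Rational(1, 2)))
Add(Mul(1869680, Pow(4525266, -1)), Mul(-385262, Pow(Function('p')(-210), -1))) = Add(Mul(1869680, Pow(4525266, -1)), Mul(-385262, Pow(Mul(Rational(1, 6), Pow(Add(15, Mul(36, -210)), Rational(1, 2))), -1))) = Add(Mul(1869680, Rational(1, 4525266)), Mul(-385262, Pow(Mul(Rational(1, 6), Pow(Add(15, -7560), Rational(1, 2))), -1))) = Add(Rational(934840, 2262633), Mul(-385262, Pow(Mul(Rational(1, 6), Pow(-7545, Rational(1, 2))), -1))) = Add(Rational(934840, 2262633), Mul(-385262, Pow(Mul(Rational(1, 6), Mul(I, Pow(7545, Rational(1, 2)))), -1))) = Add(Rational(934840, 2262633), Mul(-385262, Pow(Mul(Rational(1, 6), I, Pow(7545, Rational(1, 2))), -1))) = Add(Rational(934840, 2262633), Mul(-385262, Mul(Rational(-2, 2515), I, Pow(7545, Rational(1, 2))))) = Add(Rational(934840, 2262633), Mul(Rational(770524, 2515), I, Pow(7545, Rational(1, 2))))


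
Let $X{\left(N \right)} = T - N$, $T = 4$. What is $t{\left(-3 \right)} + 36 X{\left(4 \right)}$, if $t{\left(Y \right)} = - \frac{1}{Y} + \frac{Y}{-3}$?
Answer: $\frac{4}{3} \approx 1.3333$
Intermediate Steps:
$t{\left(Y \right)} = - \frac{1}{Y} - \frac{Y}{3}$ ($t{\left(Y \right)} = - \frac{1}{Y} + Y \left(- \frac{1}{3}\right) = - \frac{1}{Y} - \frac{Y}{3}$)
$X{\left(N \right)} = 4 - N$
$t{\left(-3 \right)} + 36 X{\left(4 \right)} = \left(- \frac{1}{-3} - -1\right) + 36 \left(4 - 4\right) = \left(\left(-1\right) \left(- \frac{1}{3}\right) + 1\right) + 36 \left(4 - 4\right) = \left(\frac{1}{3} + 1\right) + 36 \cdot 0 = \frac{4}{3} + 0 = \frac{4}{3}$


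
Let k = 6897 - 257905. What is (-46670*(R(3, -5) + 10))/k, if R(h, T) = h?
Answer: 303355/125504 ≈ 2.4171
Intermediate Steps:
k = -251008
(-46670*(R(3, -5) + 10))/k = -46670*(3 + 10)/(-251008) = -46670*13*(-1/251008) = -606710*(-1/251008) = 303355/125504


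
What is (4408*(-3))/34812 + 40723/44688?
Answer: 7654583/14404432 ≈ 0.53140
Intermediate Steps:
(4408*(-3))/34812 + 40723/44688 = -13224*1/34812 + 40723*(1/44688) = -1102/2901 + 40723/44688 = 7654583/14404432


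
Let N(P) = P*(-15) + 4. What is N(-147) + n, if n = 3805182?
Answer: 3807391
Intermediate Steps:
N(P) = 4 - 15*P (N(P) = -15*P + 4 = 4 - 15*P)
N(-147) + n = (4 - 15*(-147)) + 3805182 = (4 + 2205) + 3805182 = 2209 + 3805182 = 3807391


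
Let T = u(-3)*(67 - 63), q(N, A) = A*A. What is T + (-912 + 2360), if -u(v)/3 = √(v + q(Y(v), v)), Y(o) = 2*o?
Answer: 1448 - 12*√6 ≈ 1418.6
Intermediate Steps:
q(N, A) = A²
u(v) = -3*√(v + v²)
T = -12*√6 (T = (-3*√6)*(67 - 63) = -3*√6*4 = -12*√6 ≈ -29.394)
T + (-912 + 2360) = -12*√6 + (-912 + 2360) = -12*√6 + 1448 = 1448 - 12*√6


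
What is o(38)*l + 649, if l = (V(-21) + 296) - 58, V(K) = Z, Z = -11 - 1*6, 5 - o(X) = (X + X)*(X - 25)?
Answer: -216594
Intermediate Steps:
o(X) = 5 - 2*X*(-25 + X) (o(X) = 5 - (X + X)*(X - 25) = 5 - 2*X*(-25 + X))
Z = -17 (Z = -11 - 6 = -17)
V(K) = -17
l = 221 (l = (-17 + 296) - 58 = 279 - 58 = 221)
o(38)*l + 649 = (5 - 2*38² + 50*38)*221 + 649 = (5 - 2*1444 + 1900)*221 + 649 = (5 - 2888 + 1900)*221 + 649 = -983*221 + 649 = -217243 + 649 = -216594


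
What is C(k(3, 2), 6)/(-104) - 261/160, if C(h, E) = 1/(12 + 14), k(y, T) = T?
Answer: -44119/27040 ≈ -1.6316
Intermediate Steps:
C(h, E) = 1/26
C(k(3, 2), 6)/(-104) - 261/160 = (1/26)/(-104) - 261/160 = (1/26)*(-1/104) - 261*1/160 = -1/2704 - 261/160 = -44119/27040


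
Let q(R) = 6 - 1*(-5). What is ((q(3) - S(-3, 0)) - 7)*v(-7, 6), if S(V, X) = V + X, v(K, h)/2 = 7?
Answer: 98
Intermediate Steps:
v(K, h) = 14 (v(K, h) = 2*7 = 14)
q(R) = 11 (q(R) = 6 + 5 = 11)
((q(3) - S(-3, 0)) - 7)*v(-7, 6) = ((11 - (-3 + 0)) - 7)*14 = ((11 - 1*(-3)) - 7)*14 = ((11 + 3) - 7)*14 = (14 - 7)*14 = 7*14 = 98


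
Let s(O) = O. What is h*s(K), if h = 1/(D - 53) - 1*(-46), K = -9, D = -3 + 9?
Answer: -19449/47 ≈ -413.81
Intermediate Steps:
D = 6
h = 2161/47 (h = 1/(6 - 53) - 1*(-46) = 1/(-47) + 46 = -1/47 + 46 = 2161/47 ≈ 45.979)
h*s(K) = (2161/47)*(-9) = -19449/47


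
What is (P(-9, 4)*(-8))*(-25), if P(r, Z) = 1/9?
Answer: 200/9 ≈ 22.222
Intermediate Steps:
P(r, Z) = 1/9
(P(-9, 4)*(-8))*(-25) = ((1/9)*(-8))*(-25) = -8/9*(-25) = 200/9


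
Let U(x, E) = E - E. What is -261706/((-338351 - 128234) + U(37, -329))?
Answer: 261706/466585 ≈ 0.56090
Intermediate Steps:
U(x, E) = 0
-261706/((-338351 - 128234) + U(37, -329)) = -261706/((-338351 - 128234) + 0) = -261706/(-466585 + 0) = -261706/(-466585) = -261706*(-1/466585) = 261706/466585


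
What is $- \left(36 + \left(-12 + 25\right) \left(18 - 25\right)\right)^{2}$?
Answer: $-3025$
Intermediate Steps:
$- \left(36 + \left(-12 + 25\right) \left(18 - 25\right)\right)^{2} = - \left(36 + 13 \left(-7\right)\right)^{2} = - \left(36 - 91\right)^{2} = - \left(-55\right)^{2} = \left(-1\right) 3025 = -3025$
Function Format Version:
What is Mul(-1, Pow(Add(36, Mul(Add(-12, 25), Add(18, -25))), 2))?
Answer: -3025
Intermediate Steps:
Mul(-1, Pow(Add(36, Mul(Add(-12, 25), Add(18, -25))), 2)) = Mul(-1, Pow(Add(36, Mul(13, -7)), 2)) = Mul(-1, Pow(Add(36, -91), 2)) = Mul(-1, Pow(-55, 2)) = Mul(-1, 3025) = -3025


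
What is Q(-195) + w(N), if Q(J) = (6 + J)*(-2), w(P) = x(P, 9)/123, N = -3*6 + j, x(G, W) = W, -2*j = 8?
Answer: 15501/41 ≈ 378.07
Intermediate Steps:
j = -4 (j = -½*8 = -4)
N = -22 (N = -3*6 - 4 = -18 - 4 = -22)
w(P) = 3/41 (w(P) = 9/123 = 9*(1/123) = 3/41)
Q(J) = -12 - 2*J
Q(-195) + w(N) = (-12 - 2*(-195)) + 3/41 = (-12 + 390) + 3/41 = 378 + 3/41 = 15501/41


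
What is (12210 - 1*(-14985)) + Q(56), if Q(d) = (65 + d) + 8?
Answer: 27324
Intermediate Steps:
Q(d) = 73 + d
(12210 - 1*(-14985)) + Q(56) = (12210 - 1*(-14985)) + (73 + 56) = (12210 + 14985) + 129 = 27195 + 129 = 27324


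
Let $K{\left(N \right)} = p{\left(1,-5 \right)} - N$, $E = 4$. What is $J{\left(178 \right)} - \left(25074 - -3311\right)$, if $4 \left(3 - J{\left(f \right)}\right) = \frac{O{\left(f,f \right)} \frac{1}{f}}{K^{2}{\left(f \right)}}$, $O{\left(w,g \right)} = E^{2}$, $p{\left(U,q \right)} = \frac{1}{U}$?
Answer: $- \frac{79136991344}{2788281} \approx -28382.0$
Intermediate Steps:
$K{\left(N \right)} = 1 - N$ ($K{\left(N \right)} = 1^{-1} - N = 1 - N$)
$O{\left(w,g \right)} = 16$ ($O{\left(w,g \right)} = 4^{2} = 16$)
$J{\left(f \right)} = 3 - \frac{4}{f \left(1 - f\right)^{2}}$ ($J{\left(f \right)} = 3 - \frac{\frac{16}{f} \frac{1}{\left(1 - f\right)^{2}}}{4} = 3 - \frac{16 \frac{1}{f} \frac{1}{\left(1 - f\right)^{2}}}{4} = 3 - \frac{4}{f \left(1 - f\right)^{2}}$)
$J{\left(178 \right)} - \left(25074 - -3311\right) = \left(3 - \frac{4}{178 \left(-1 + 178\right)^{2}}\right) - \left(25074 - -3311\right) = \left(3 - \frac{2}{89 \cdot 31329}\right) - \left(25074 + 3311\right) = \left(3 - \frac{2}{89} \cdot \frac{1}{31329}\right) - 28385 = \left(3 - \frac{2}{2788281}\right) - 28385 = \frac{8364841}{2788281} - 28385 = - \frac{79136991344}{2788281}$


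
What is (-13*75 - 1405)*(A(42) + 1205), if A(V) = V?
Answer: -2967860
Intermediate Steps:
(-13*75 - 1405)*(A(42) + 1205) = (-13*75 - 1405)*(42 + 1205) = (-975 - 1405)*1247 = -2380*1247 = -2967860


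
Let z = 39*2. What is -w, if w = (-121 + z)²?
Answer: -1849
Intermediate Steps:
z = 78
w = 1849 (w = (-121 + 78)² = (-43)² = 1849)
-w = -1*1849 = -1849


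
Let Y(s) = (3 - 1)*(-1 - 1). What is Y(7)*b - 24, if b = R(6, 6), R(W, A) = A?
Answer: -48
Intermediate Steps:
Y(s) = -4 (Y(s) = 2*(-2) = -4)
b = 6
Y(7)*b - 24 = -4*6 - 24 = -24 - 24 = -48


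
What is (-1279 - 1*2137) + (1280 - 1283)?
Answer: -3419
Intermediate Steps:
(-1279 - 1*2137) + (1280 - 1283) = (-1279 - 2137) - 3 = -3416 - 3 = -3419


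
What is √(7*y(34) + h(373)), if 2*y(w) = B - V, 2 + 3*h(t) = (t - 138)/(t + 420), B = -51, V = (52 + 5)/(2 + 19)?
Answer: I*√1067226537/2379 ≈ 13.732*I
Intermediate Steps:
V = 19/7 (V = 57/21 = 57*(1/21) = 19/7 ≈ 2.7143)
h(t) = -⅔ + (-138 + t)/(3*(420 + t)) (h(t) = -⅔ + ((t - 138)/(t + 420))/3 = -⅔ + ((-138 + t)/(420 + t))/3 = -⅔ + (-138 + t)/(3*(420 + t)))
y(w) = -188/7 (y(w) = (-51 - 1*19/7)/2 = (-51 - 19/7)/2 = (½)*(-376/7) = -188/7)
√(7*y(34) + h(373)) = √(7*(-188/7) + (-978 - 1*373)/(3*(420 + 373))) = √(-188 + (⅓)*(-978 - 373)/793) = √(-188 + (⅓)*(1/793)*(-1351)) = √(-188 - 1351/2379) = √(-448603/2379) = I*√1067226537/2379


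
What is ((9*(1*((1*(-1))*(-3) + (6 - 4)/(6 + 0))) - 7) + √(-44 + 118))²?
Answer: (23 + √74)² ≈ 998.71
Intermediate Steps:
((9*(1*((1*(-1))*(-3) + (6 - 4)/(6 + 0))) - 7) + √(-44 + 118))² = ((9*(1*(-1*(-3) + 2/6)) - 7) + √74)² = ((9*(1*(3 + 2*(⅙))) - 7) + √74)² = ((9*(1*(3 + ⅓)) - 7) + √74)² = ((9*(1*(10/3)) - 7) + √74)² = ((9*(10/3) - 7) + √74)² = ((30 - 7) + √74)² = (23 + √74)²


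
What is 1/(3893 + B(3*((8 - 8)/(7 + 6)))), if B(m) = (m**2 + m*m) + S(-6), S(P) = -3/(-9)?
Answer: 3/11680 ≈ 0.00025685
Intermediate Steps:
S(P) = 1/3 (S(P) = -3*(-1/9) = 1/3)
B(m) = 1/3 + 2*m**2 (B(m) = (m**2 + m*m) + 1/3 = (m**2 + m**2) + 1/3 = 2*m**2 + 1/3 = 1/3 + 2*m**2)
1/(3893 + B(3*((8 - 8)/(7 + 6)))) = 1/(3893 + (1/3 + 2*(3*((8 - 8)/(7 + 6)))**2)) = 1/(3893 + (1/3 + 2*(3*(0/13))**2)) = 1/(3893 + (1/3 + 2*(3*(0*(1/13)))**2)) = 1/(3893 + (1/3 + 2*(3*0)**2)) = 1/(3893 + (1/3 + 2*0**2)) = 1/(3893 + (1/3 + 2*0)) = 1/(3893 + (1/3 + 0)) = 1/(3893 + 1/3) = 1/(11680/3) = 3/11680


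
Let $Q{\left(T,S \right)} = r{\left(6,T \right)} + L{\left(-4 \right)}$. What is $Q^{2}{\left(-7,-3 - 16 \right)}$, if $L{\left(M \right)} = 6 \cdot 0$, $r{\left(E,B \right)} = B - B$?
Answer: $0$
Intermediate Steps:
$r{\left(E,B \right)} = 0$
$L{\left(M \right)} = 0$
$Q{\left(T,S \right)} = 0$ ($Q{\left(T,S \right)} = 0 + 0 = 0$)
$Q^{2}{\left(-7,-3 - 16 \right)} = 0^{2} = 0$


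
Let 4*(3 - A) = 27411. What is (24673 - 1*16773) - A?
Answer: 58999/4 ≈ 14750.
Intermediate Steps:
A = -27399/4 (A = 3 - ¼*27411 = 3 - 27411/4 = -27399/4 ≈ -6849.8)
(24673 - 1*16773) - A = (24673 - 1*16773) - 1*(-27399/4) = (24673 - 16773) + 27399/4 = 7900 + 27399/4 = 58999/4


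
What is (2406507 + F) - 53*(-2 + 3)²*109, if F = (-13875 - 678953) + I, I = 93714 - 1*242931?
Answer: 1558685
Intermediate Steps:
I = -149217 (I = 93714 - 242931 = -149217)
F = -842045 (F = (-13875 - 678953) - 149217 = -692828 - 149217 = -842045)
(2406507 + F) - 53*(-2 + 3)²*109 = (2406507 - 842045) - 53*(-2 + 3)²*109 = 1564462 - 53*1²*109 = 1564462 - 53*1*109 = 1564462 - 53*109 = 1564462 - 5777 = 1558685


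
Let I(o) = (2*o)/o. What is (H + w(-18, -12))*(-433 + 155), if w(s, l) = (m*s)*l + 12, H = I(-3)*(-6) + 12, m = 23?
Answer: -1384440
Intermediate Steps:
I(o) = 2
H = 0 (H = 2*(-6) + 12 = -12 + 12 = 0)
w(s, l) = 12 + 23*l*s (w(s, l) = (23*s)*l + 12 = 23*l*s + 12 = 12 + 23*l*s)
(H + w(-18, -12))*(-433 + 155) = (0 + (12 + 23*(-12)*(-18)))*(-433 + 155) = (0 + (12 + 4968))*(-278) = (0 + 4980)*(-278) = 4980*(-278) = -1384440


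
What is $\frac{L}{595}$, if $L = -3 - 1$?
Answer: $- \frac{4}{595} \approx -0.0067227$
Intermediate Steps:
$L = -4$
$\frac{L}{595} = - \frac{4}{595}$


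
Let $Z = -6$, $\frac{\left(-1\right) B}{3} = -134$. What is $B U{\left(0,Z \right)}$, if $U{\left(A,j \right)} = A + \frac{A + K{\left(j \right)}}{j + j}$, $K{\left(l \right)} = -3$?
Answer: $\frac{201}{2} \approx 100.5$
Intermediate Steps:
$B = 402$ ($B = \left(-3\right) \left(-134\right) = 402$)
$U{\left(A,j \right)} = A + \frac{-3 + A}{2 j}$ ($U{\left(A,j \right)} = A + \frac{A - 3}{j + j} = A + \frac{-3 + A}{2 j}$)
$B U{\left(0,Z \right)} = 402 \frac{-3 + 0 + 2 \cdot 0 \left(-6\right)}{2 \left(-6\right)} = 402 \cdot \frac{1}{2} \left(- \frac{1}{6}\right) \left(-3 + 0 + 0\right) = 402 \cdot \frac{1}{2} \left(- \frac{1}{6}\right) \left(-3\right) = 402 \cdot \frac{1}{4} = \frac{201}{2}$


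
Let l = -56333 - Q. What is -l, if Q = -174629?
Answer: -118296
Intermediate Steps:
l = 118296 (l = -56333 - 1*(-174629) = -56333 + 174629 = 118296)
-l = -1*118296 = -118296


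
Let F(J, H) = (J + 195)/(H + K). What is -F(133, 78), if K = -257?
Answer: 328/179 ≈ 1.8324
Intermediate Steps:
F(J, H) = (195 + J)/(-257 + H) (F(J, H) = (J + 195)/(H - 257) = (195 + J)/(-257 + H))
-F(133, 78) = -(195 + 133)/(-257 + 78) = -328/(-179) = -(-1)*328/179 = -1*(-328/179) = 328/179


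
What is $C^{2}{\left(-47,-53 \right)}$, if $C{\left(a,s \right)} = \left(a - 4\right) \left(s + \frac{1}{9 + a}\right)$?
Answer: $\frac{10560645225}{1444} \approx 7.3135 \cdot 10^{6}$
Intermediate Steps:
$C{\left(a,s \right)} = \left(-4 + a\right) \left(s + \frac{1}{9 + a}\right)$
$C^{2}{\left(-47,-53 \right)} = \left(\frac{-4 - 47 - -1908 - 53 \left(-47\right)^{2} + 5 \left(-47\right) \left(-53\right)}{9 - 47}\right)^{2} = \left(\frac{-4 - 47 + 1908 - 117077 + 12455}{-38}\right)^{2} = \left(- \frac{-4 - 47 + 1908 - 117077 + 12455}{38}\right)^{2} = \left(\left(- \frac{1}{38}\right) \left(-102765\right)\right)^{2} = \left(\frac{102765}{38}\right)^{2} = \frac{10560645225}{1444}$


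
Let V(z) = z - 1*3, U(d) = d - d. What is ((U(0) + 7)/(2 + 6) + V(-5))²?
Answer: 3249/64 ≈ 50.766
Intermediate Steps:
U(d) = 0
V(z) = -3 + z (V(z) = z - 3 = -3 + z)
((U(0) + 7)/(2 + 6) + V(-5))² = ((0 + 7)/(2 + 6) + (-3 - 5))² = (7/8 - 8)² = (-57/8)² = 3249/64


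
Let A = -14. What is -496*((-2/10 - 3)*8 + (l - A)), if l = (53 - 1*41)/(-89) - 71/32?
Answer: 6159669/890 ≈ 6921.0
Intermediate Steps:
l = -6703/2848 (l = (53 - 41)*(-1/89) - 71*1/32 = 12*(-1/89) - 71/32 = -12/89 - 71/32 = -6703/2848 ≈ -2.3536)
-496*((-2/10 - 3)*8 + (l - A)) = -496*((-2/10 - 3)*8 + (-6703/2848 - 1*(-14))) = -496*((-2*⅒ - 3)*8 + (-6703/2848 + 14)) = -496*((-⅕ - 3)*8 + 33169/2848) = -496*(-16/5*8 + 33169/2848) = -496*(-128/5 + 33169/2848) = -496*(-198699/14240) = 6159669/890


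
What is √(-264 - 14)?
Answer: I*√278 ≈ 16.673*I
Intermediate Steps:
√(-264 - 14) = √(-278) = I*√278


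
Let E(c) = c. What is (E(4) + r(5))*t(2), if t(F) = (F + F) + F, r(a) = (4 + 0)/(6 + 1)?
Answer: 192/7 ≈ 27.429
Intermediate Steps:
r(a) = 4/7
t(F) = 3*F (t(F) = 2*F + F = 3*F)
(E(4) + r(5))*t(2) = (4 + 4/7)*(3*2) = (32/7)*6 = 192/7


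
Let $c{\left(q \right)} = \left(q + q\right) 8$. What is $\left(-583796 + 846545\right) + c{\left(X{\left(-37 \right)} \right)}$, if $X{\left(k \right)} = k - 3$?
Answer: $262109$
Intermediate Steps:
$X{\left(k \right)} = -3 + k$
$c{\left(q \right)} = 16 q$ ($c{\left(q \right)} = 2 q 8 = 16 q$)
$\left(-583796 + 846545\right) + c{\left(X{\left(-37 \right)} \right)} = \left(-583796 + 846545\right) + 16 \left(-3 - 37\right) = 262749 + 16 \left(-40\right) = 262749 - 640 = 262109$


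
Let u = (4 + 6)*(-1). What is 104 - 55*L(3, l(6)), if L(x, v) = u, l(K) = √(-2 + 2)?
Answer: 654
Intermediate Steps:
l(K) = 0 (l(K) = √0 = 0)
u = -10 (u = 10*(-1) = -10)
L(x, v) = -10
104 - 55*L(3, l(6)) = 104 - 55*(-10) = 104 + 550 = 654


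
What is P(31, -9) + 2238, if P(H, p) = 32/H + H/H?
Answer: 69441/31 ≈ 2240.0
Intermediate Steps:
P(H, p) = 1 + 32/H (P(H, p) = 32/H + 1 = 1 + 32/H)
P(31, -9) + 2238 = (32 + 31)/31 + 2238 = (1/31)*63 + 2238 = 63/31 + 2238 = 69441/31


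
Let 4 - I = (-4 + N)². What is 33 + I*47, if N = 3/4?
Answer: -4407/16 ≈ -275.44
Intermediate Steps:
N = ¾ (N = 3*(¼) = ¾ ≈ 0.75000)
I = -105/16 (I = 4 - (-4 + ¾)² = 4 - (-13/4)² = 4 - 1*169/16 = 4 - 169/16 = -105/16 ≈ -6.5625)
33 + I*47 = 33 - 105/16*47 = 33 - 4935/16 = -4407/16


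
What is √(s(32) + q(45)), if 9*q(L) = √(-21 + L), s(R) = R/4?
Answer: √(72 + 2*√6)/3 ≈ 2.9231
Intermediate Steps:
s(R) = R/4 (s(R) = R*(¼) = R/4)
q(L) = √(-21 + L)/9
√(s(32) + q(45)) = √((¼)*32 + √(-21 + 45)/9) = √(8 + √24/9) = √(8 + (2*√6)/9) = √(8 + 2*√6/9)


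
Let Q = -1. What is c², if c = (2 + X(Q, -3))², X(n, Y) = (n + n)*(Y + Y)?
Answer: 38416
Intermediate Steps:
X(n, Y) = 4*Y*n (X(n, Y) = (2*n)*(2*Y) = 4*Y*n)
c = 196 (c = (2 + 4*(-3)*(-1))² = (2 + 12)² = 14² = 196)
c² = 196² = 38416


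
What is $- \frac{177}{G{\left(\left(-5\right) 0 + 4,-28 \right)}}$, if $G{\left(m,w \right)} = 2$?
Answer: $- \frac{177}{2} \approx -88.5$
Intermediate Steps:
$- \frac{177}{G{\left(\left(-5\right) 0 + 4,-28 \right)}} = - \frac{177}{2}$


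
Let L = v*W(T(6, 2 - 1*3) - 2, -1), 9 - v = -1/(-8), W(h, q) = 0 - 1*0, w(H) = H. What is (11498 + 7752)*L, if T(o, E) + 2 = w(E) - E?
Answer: 0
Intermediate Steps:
T(o, E) = -2 (T(o, E) = -2 + (E - E) = -2 + 0 = -2)
W(h, q) = 0 (W(h, q) = 0 + 0 = 0)
v = 71/8 (v = 9 - (-1)/(-8) = 9 - (-1)*(-1)/8 = 9 - 1*⅛ = 9 - ⅛ = 71/8 ≈ 8.8750)
L = 0 (L = (71/8)*0 = 0)
(11498 + 7752)*L = (11498 + 7752)*0 = 19250*0 = 0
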